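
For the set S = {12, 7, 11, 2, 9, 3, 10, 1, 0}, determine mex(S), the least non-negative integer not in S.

4

The values 0, 1, 2, 3 are all present; 4 is the first non-negative integer missing from the set.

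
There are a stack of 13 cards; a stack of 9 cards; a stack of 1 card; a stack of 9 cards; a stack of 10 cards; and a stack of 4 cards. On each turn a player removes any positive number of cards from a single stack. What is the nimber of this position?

2

Compute the nim-sum pairwise:
13 ⊕ 9 = 4
4 ⊕ 1 = 5
5 ⊕ 9 = 12
12 ⊕ 10 = 6
6 ⊕ 4 = 2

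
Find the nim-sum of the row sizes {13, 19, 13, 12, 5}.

Compute the nim-sum pairwise:
13 XOR 19 = 30
30 XOR 13 = 19
19 XOR 12 = 31
31 XOR 5 = 26

26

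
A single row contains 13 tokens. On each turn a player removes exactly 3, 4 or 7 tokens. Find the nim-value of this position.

1

Compute g(0), g(1), … for moves {3, 4, 7}:
g(0) = mex{} = 0
g(1) = mex{} = 0
g(2) = mex{} = 0
g(3) = mex{0} = 1
g(4) = mex{0} = 1
g(5) = mex{0} = 1
g(6) = mex{0,1} = 2
g(7) = mex{0,1} = 2
g(8) = mex{0,1} = 2
g(9) = mex{0,1,2} = 3
g(10) = mex{1,2} = 0
g(11) = mex{1,2} = 0
g(12) = mex{1,2,3} = 0
g(13) = mex{0,2,3} = 1
So g(13) = 1.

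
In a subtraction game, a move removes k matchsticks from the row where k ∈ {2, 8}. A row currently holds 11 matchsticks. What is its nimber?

0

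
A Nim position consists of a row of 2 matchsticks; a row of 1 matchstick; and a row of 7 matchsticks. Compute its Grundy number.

4

In binary:
  010  (2)
  001  (1)
  111  (7)
  ---
  100  (4)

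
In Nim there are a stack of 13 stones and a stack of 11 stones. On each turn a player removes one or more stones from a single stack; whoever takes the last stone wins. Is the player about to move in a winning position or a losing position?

Winning position

Write each in binary and XOR column by column:
  1101  (13)
  1011  (11)
  ----
  0110  (6)
The nim-sum is 6 ≠ 0, so this is an N-position: the player to move can win.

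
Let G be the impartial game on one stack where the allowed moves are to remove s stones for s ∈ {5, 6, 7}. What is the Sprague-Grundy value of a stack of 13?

Build the Grundy sequence with g(k) = mex{g(k−s) : s ∈ {5, 6, 7}, s ≤ k}:
k:     0  1  2  3  4  5  6  7  8  9 10 11 12 13
g(k):  0  0  0  0  0  1  1  1  1  1  2  2  0  0
So g(13) = 0.

0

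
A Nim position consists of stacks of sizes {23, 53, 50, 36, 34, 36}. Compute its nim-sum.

50

In binary:
  010111  (23)
  110101  (53)
  110010  (50)
  100100  (36)
  100010  (34)
  100100  (36)
  ------
  110010  (50)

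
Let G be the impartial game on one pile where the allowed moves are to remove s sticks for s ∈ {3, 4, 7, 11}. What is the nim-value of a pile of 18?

1

Compute g(0), g(1), … for moves {3, 4, 7, 11}:
k:     0  1  2  3  4  5  6  7  8  9 10 11 12 13 14 15 16 17 18
g(k):  0  0  0  1  1  1  2  2  2  3  0  3  4  1  4  0  0  3  1
So g(18) = 1.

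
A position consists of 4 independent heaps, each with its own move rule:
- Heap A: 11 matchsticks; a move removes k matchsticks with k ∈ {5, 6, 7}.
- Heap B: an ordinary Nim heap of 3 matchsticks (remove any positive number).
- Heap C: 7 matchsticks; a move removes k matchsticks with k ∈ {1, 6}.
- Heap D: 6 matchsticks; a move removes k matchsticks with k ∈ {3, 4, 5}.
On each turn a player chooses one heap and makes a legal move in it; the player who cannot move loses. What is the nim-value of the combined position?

3

For heap A, compute g(0), g(1), … with moves {5, 6, 7}:
g(0) = mex{} = 0
g(1) = mex{} = 0
g(2) = mex{} = 0
g(3) = mex{} = 0
g(4) = mex{} = 0
g(5) = mex{0} = 1
g(6) = mex{0} = 1
g(7) = mex{0} = 1
g(8) = mex{0} = 1
g(9) = mex{0} = 1
g(10) = mex{0,1} = 2
g(11) = mex{0,1} = 2
So g(11) = 2.
Heap B is a plain Nim heap of size 3, so its Grundy value is 3.
Build the Grundy sequence for heap C with g(k) = mex{g(k−s) : s ∈ {1, 6}, s ≤ k}:
g(0) = mex{} = 0
g(1) = mex{0} = 1
g(2) = mex{1} = 0
g(3) = mex{0} = 1
g(4) = mex{1} = 0
g(5) = mex{0} = 1
g(6) = mex{0,1} = 2
g(7) = mex{1,2} = 0
So g(7) = 0.
For heap D, compute g(0), g(1), … with moves {3, 4, 5}:
k:     0  1  2  3  4  5  6
g(k):  0  0  0  1  1  1  2
So g(6) = 2.
The value of a disjunctive sum is the nim-sum of the parts.
Combined value = 2 XOR 3 XOR 0 XOR 2 = 3.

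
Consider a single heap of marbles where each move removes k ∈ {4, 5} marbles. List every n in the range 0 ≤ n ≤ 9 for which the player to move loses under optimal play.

0, 1, 2, 3, 9

Compute g(0), g(1), … for moves {4, 5}:
g(0) = mex{} = 0
g(1) = mex{} = 0
g(2) = mex{} = 0
g(3) = mex{} = 0
g(4) = mex{0} = 1
g(5) = mex{0} = 1
g(6) = mex{0} = 1
g(7) = mex{0} = 1
g(8) = mex{0,1} = 2
g(9) = mex{1} = 0
The P-positions (g = 0) in 0..9 are 0, 1, 2, 3, 9.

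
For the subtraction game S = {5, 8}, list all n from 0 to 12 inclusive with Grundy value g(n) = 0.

0, 1, 2, 3, 4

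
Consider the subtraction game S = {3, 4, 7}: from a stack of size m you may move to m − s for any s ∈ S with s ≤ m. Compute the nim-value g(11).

Compute g(0), g(1), … for moves {3, 4, 7}:
k:     0  1  2  3  4  5  6  7  8  9 10 11
g(k):  0  0  0  1  1  1  2  2  2  3  0  0
So g(11) = 0.

0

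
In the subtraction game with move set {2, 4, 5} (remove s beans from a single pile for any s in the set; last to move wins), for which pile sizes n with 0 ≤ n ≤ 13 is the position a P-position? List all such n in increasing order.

0, 1, 7, 8

Build the Grundy sequence with g(k) = mex{g(k−s) : s ∈ {2, 4, 5}, s ≤ k}:
k:     0  1  2  3  4  5  6  7  8  9 10 11 12 13
g(k):  0  0  1  1  2  2  3  0  0  1  1  2  2  3
The P-positions (g = 0) in 0..13 are 0, 1, 7, 8.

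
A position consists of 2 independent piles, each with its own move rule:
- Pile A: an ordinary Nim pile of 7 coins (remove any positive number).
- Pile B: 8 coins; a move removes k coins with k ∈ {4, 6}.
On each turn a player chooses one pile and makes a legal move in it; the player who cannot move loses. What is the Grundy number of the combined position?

Pile A is a plain Nim pile of size 7, so its Grundy value is 7.
Grundy values for pile B (subtraction set {4, 6}):
g(0) = mex{} = 0
g(1) = mex{} = 0
g(2) = mex{} = 0
g(3) = mex{} = 0
g(4) = mex{0} = 1
g(5) = mex{0} = 1
g(6) = mex{0} = 1
g(7) = mex{0} = 1
g(8) = mex{0,1} = 2
So g(8) = 2.
The value of a disjunctive sum is the nim-sum of the parts.
Combined value = 7 XOR 2 = 5.

5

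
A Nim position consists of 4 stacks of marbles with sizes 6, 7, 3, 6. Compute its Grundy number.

4

Write each in binary and XOR column by column:
  110  (6)
  111  (7)
  011  (3)
  110  (6)
  ---
  100  (4)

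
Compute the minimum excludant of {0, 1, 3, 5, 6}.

The values 0, 1 are all present; 2 is the first non-negative integer missing from the set.

2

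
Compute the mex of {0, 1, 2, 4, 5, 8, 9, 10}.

3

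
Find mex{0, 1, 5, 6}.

The values 0, 1 are all present; 2 is the first non-negative integer missing from the set.

2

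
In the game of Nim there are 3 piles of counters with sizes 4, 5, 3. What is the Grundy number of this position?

Bitwise XOR of the heap sizes:
  100  (4)
  101  (5)
  011  (3)
  ---
  010  (2)

2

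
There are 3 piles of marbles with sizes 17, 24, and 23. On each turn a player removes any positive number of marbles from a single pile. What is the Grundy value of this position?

30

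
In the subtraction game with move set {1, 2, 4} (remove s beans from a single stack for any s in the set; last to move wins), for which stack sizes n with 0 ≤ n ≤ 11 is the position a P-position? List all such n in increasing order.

0, 3, 6, 9

Compute g(0), g(1), … for moves {1, 2, 4}:
g(0) = mex{} = 0
g(1) = mex{0} = 1
g(2) = mex{0,1} = 2
g(3) = mex{1,2} = 0
g(4) = mex{0,2} = 1
g(5) = mex{0,1} = 2
g(6) = mex{1,2} = 0
g(7) = mex{0,2} = 1
g(8) = mex{0,1} = 2
g(9) = mex{1,2} = 0
g(10) = mex{0,2} = 1
g(11) = mex{0,1} = 2
The P-positions (g = 0) in 0..11 are 0, 3, 6, 9.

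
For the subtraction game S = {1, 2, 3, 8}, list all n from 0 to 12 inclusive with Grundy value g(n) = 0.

0, 4, 9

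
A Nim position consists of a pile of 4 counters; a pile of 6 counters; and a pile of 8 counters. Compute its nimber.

10

Nim-sum: 4 ^ 6 ^ 8 = 10.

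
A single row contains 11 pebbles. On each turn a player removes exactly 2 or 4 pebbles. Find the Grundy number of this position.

2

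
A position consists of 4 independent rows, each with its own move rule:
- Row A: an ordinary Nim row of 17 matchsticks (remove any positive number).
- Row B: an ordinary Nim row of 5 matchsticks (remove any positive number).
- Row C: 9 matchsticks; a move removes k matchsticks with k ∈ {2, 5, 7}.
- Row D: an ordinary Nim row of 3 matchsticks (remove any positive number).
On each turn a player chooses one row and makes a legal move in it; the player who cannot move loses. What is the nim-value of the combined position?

21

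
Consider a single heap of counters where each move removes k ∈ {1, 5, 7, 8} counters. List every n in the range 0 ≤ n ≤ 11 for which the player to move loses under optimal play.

Compute g(0), g(1), … for moves {1, 5, 7, 8}:
g(0) = mex{} = 0
g(1) = mex{0} = 1
g(2) = mex{1} = 0
g(3) = mex{0} = 1
g(4) = mex{1} = 0
g(5) = mex{0} = 1
g(6) = mex{1} = 0
g(7) = mex{0} = 1
g(8) = mex{0,1} = 2
g(9) = mex{0,1,2} = 3
g(10) = mex{0,1,3} = 2
g(11) = mex{0,1,2} = 3
The P-positions (g = 0) in 0..11 are 0, 2, 4, 6.

0, 2, 4, 6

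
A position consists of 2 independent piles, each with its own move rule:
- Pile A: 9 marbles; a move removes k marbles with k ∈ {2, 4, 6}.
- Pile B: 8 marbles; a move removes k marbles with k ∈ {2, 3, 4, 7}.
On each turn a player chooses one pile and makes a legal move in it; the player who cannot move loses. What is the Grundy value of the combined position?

1

Grundy values for pile A (subtraction set {2, 4, 6}):
g(0) = mex{} = 0
g(1) = mex{} = 0
g(2) = mex{0} = 1
g(3) = mex{0} = 1
g(4) = mex{0,1} = 2
g(5) = mex{0,1} = 2
g(6) = mex{0,1,2} = 3
g(7) = mex{0,1,2} = 3
g(8) = mex{1,2,3} = 0
g(9) = mex{1,2,3} = 0
So g(9) = 0.
For pile B, compute g(0), g(1), … with moves {2, 3, 4, 7}:
g(0) = mex{} = 0
g(1) = mex{} = 0
g(2) = mex{0} = 1
g(3) = mex{0} = 1
g(4) = mex{0,1} = 2
g(5) = mex{0,1} = 2
g(6) = mex{1,2} = 0
g(7) = mex{0,1,2} = 3
g(8) = mex{0,2} = 1
So g(8) = 1.
By the Sprague-Grundy theorem, the Grundy value of a sum of independent games is the XOR of the component values.
Combined value = 0 ⊕ 1 = 1.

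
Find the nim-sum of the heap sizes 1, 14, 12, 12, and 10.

Compute the nim-sum pairwise:
1 ⊕ 14 = 15
15 ⊕ 12 = 3
3 ⊕ 12 = 15
15 ⊕ 10 = 5

5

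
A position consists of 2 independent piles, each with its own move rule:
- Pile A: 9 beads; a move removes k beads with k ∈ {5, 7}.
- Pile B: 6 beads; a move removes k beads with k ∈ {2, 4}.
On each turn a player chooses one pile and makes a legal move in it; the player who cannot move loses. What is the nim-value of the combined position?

1

For pile A, compute g(0), g(1), … with moves {5, 7}:
k:     0  1  2  3  4  5  6  7  8  9
g(k):  0  0  0  0  0  1  1  1  1  1
So g(9) = 1.
Grundy values for pile B (subtraction set {2, 4}):
k:     0  1  2  3  4  5  6
g(k):  0  0  1  1  2  2  0
So g(6) = 0.
By the Sprague-Grundy theorem, the Grundy value of a sum of independent games is the XOR of the component values.
Combined value = 1 ⊕ 0 = 1.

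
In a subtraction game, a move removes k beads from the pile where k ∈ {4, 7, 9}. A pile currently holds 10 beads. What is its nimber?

2

Compute g(0), g(1), … for moves {4, 7, 9}:
k:     0  1  2  3  4  5  6  7  8  9 10
g(k):  0  0  0  0  1  1  1  1  2  2  2
So g(10) = 2.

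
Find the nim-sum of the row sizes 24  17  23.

Compute the nim-sum pairwise:
24 ⊕ 17 = 9
9 ⊕ 23 = 30

30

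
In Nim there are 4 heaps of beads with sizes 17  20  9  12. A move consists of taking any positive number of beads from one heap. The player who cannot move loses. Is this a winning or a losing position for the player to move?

Losing position

Write each in binary and XOR column by column:
  10001  (17)
  10100  (20)
  01001  (9)
  01100  (12)
  -----
  00000  (0)
The nim-sum is 0, so this is a P-position: the player to move is in a losing position under optimal play.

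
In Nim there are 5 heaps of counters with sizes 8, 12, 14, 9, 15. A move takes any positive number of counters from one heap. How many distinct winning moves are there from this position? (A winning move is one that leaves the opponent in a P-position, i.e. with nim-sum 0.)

5

Compute the nim-sum pairwise:
8 XOR 12 = 4
4 XOR 14 = 10
10 XOR 9 = 3
3 XOR 15 = 12
The overall nim-sum is X = 12. A heap of size p has a winning move iff p XOR X < p (reduce it to p XOR X).
  8: 8 XOR 12 = 4 < 8 — winning move (to 4).
  12: 12 XOR 12 = 0 < 12 — winning move (to 0).
  14: 14 XOR 12 = 2 < 14 — winning move (to 2).
  9: 9 XOR 12 = 5 < 9 — winning move (to 5).
  15: 15 XOR 12 = 3 < 15 — winning move (to 3).
That gives 5 winning moves.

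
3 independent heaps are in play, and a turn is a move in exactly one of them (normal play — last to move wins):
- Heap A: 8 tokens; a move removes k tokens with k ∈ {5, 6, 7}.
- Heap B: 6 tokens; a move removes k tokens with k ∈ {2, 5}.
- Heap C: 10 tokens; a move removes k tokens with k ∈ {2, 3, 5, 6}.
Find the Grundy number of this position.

1

For heap A, compute g(0), g(1), … with moves {5, 6, 7}:
k:     0  1  2  3  4  5  6  7  8
g(k):  0  0  0  0  0  1  1  1  1
So g(8) = 1.
Build the Grundy sequence for heap B with g(k) = mex{g(k−s) : s ∈ {2, 5}, s ≤ k}:
g(0) = mex{} = 0
g(1) = mex{} = 0
g(2) = mex{0} = 1
g(3) = mex{0} = 1
g(4) = mex{1} = 0
g(5) = mex{0,1} = 2
g(6) = mex{0} = 1
So g(6) = 1.
Grundy values for heap C (subtraction set {2, 3, 5, 6}):
g(0) = mex{} = 0
g(1) = mex{} = 0
g(2) = mex{0} = 1
g(3) = mex{0} = 1
g(4) = mex{0,1} = 2
g(5) = mex{0,1} = 2
g(6) = mex{0,1,2} = 3
g(7) = mex{0,1,2} = 3
g(8) = mex{1,2,3} = 0
g(9) = mex{1,2,3} = 0
g(10) = mex{0,2,3} = 1
So g(10) = 1.
By the Sprague-Grundy theorem, the Grundy value of a sum of independent games is the XOR of the component values.
Combined value = 1 XOR 1 XOR 1 = 1.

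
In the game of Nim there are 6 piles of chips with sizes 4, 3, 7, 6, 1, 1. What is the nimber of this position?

Write each in binary and XOR column by column:
  100  (4)
  011  (3)
  111  (7)
  110  (6)
  001  (1)
  001  (1)
  ---
  110  (6)

6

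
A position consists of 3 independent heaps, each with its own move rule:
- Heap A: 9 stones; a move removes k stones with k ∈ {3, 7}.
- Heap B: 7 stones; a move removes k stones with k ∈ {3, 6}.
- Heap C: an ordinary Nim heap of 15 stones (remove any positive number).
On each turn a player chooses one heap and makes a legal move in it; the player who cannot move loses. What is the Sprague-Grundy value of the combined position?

12

Grundy values for heap A (subtraction set {3, 7}):
k:     0  1  2  3  4  5  6  7  8  9
g(k):  0  0  0  1  1  1  0  2  2  1
So g(9) = 1.
Grundy values for heap B (subtraction set {3, 6}):
k:     0  1  2  3  4  5  6  7
g(k):  0  0  0  1  1  1  2  2
So g(7) = 2.
Heap C is a plain Nim heap of size 15, so its Grundy value is 15.
The value of a disjunctive sum is the nim-sum of the parts.
Combined value = 1 XOR 2 XOR 15 = 12.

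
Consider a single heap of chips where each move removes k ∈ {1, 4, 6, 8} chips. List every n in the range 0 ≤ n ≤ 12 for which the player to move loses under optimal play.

Build the Grundy sequence with g(k) = mex{g(k−s) : s ∈ {1, 4, 6, 8}, s ≤ k}:
k:     0  1  2  3  4  5  6  7  8  9 10 11 12
g(k):  0  1  0  1  2  0  1  0  1  2  3  2  0
The P-positions (g = 0) in 0..12 are 0, 2, 5, 7, 12.

0, 2, 5, 7, 12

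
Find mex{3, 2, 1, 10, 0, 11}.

4

The values 0, 1, 2, 3 are all present; 4 is the first non-negative integer missing from the set.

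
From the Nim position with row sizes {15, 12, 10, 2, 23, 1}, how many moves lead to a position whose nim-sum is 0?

Compute the nim-sum pairwise:
15 ^ 12 = 3
3 ^ 10 = 9
9 ^ 2 = 11
11 ^ 23 = 28
28 ^ 1 = 29
The overall nim-sum is X = 29. A row of size p has a winning move iff p XOR X < p (reduce it to p XOR X).
  15: 15 XOR 29 = 18 ≥ 15 — no move.
  12: 12 XOR 29 = 17 ≥ 12 — no move.
  10: 10 XOR 29 = 23 ≥ 10 — no move.
  2: 2 XOR 29 = 31 ≥ 2 — no move.
  23: 23 XOR 29 = 10 < 23 — winning move (to 10).
  1: 1 XOR 29 = 28 ≥ 1 — no move.
That gives 1 winning move.

1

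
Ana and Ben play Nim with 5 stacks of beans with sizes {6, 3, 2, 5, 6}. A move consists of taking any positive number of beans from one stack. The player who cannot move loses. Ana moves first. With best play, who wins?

Ana wins

Compute the nim-sum pairwise:
6 XOR 3 = 5
5 XOR 2 = 7
7 XOR 5 = 2
2 XOR 6 = 4
The nim-sum is 4 ≠ 0, so this is an N-position: the player to move can win; Ana has a winning move.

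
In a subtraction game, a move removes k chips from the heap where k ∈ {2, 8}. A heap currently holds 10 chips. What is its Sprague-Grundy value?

0

Build the Grundy sequence with g(k) = mex{g(k−s) : s ∈ {2, 8}, s ≤ k}:
g(0) = mex{} = 0
g(1) = mex{} = 0
g(2) = mex{0} = 1
g(3) = mex{0} = 1
g(4) = mex{1} = 0
g(5) = mex{1} = 0
g(6) = mex{0} = 1
g(7) = mex{0} = 1
g(8) = mex{0,1} = 2
g(9) = mex{0,1} = 2
g(10) = mex{1,2} = 0
So g(10) = 0.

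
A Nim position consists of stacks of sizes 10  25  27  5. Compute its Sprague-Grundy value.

13

Write each in binary and XOR column by column:
  01010  (10)
  11001  (25)
  11011  (27)
  00101  (5)
  -----
  01101  (13)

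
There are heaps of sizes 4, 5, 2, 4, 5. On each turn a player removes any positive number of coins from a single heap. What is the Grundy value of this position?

2

Nim-sum: 4 XOR 5 XOR 2 XOR 4 XOR 5 = 2.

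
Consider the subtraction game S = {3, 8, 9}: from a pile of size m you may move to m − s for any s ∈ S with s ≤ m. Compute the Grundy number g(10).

1

Grundy values for subtraction set {3, 8, 9}:
g(0) = mex{} = 0
g(1) = mex{} = 0
g(2) = mex{} = 0
g(3) = mex{0} = 1
g(4) = mex{0} = 1
g(5) = mex{0} = 1
g(6) = mex{1} = 0
g(7) = mex{1} = 0
g(8) = mex{0,1} = 2
g(9) = mex{0} = 1
g(10) = mex{0} = 1
So g(10) = 1.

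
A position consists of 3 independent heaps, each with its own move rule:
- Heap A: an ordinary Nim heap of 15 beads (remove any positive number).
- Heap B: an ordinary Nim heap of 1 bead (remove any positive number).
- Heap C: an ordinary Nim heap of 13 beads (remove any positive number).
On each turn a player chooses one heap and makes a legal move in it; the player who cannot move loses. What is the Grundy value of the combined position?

Heap A is a plain Nim heap of size 15, so its Grundy value is 15.
Heap B is a plain Nim heap of size 1, so its Grundy value is 1.
Heap C is a plain Nim heap of size 13, so its Grundy value is 13.
By the Sprague-Grundy theorem, the Grundy value of a sum of independent games is the XOR of the component values.
Combined value = 15 ⊕ 1 ⊕ 13 = 3.

3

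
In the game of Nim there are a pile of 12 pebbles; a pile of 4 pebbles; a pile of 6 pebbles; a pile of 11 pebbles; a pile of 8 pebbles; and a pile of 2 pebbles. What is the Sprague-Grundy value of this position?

Nim-sum: 12 ⊕ 4 ⊕ 6 ⊕ 11 ⊕ 8 ⊕ 2 = 15.

15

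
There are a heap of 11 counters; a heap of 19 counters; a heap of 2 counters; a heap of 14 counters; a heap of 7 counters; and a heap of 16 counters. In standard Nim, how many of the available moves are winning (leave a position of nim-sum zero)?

5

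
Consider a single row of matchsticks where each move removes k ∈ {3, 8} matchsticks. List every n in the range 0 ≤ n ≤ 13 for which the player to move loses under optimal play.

0, 1, 2, 6, 7, 11, 12, 13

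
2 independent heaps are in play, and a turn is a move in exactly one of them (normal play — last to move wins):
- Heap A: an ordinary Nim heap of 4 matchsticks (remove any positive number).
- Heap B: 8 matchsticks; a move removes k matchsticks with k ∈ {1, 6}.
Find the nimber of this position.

Heap A is a plain Nim heap of size 4, so its Grundy value is 4.
Build the Grundy sequence for heap B with g(k) = mex{g(k−s) : s ∈ {1, 6}, s ≤ k}:
k:     0  1  2  3  4  5  6  7  8
g(k):  0  1  0  1  0  1  2  0  1
So g(8) = 1.
The value of a disjunctive sum is the nim-sum of the parts.
Combined value = 4 XOR 1 = 5.

5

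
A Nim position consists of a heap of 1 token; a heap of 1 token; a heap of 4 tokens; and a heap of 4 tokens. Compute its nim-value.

0

Nim-sum: 1 ^ 1 ^ 4 ^ 4 = 0.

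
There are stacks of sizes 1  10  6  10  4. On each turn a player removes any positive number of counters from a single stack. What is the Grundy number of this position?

3

Compute the nim-sum pairwise:
1 ^ 10 = 11
11 ^ 6 = 13
13 ^ 10 = 7
7 ^ 4 = 3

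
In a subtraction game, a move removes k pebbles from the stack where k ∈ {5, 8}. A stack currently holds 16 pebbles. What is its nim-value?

0

Compute g(0), g(1), … for moves {5, 8}:
k:     0  1  2  3  4  5  6  7  8  9 10 11 12 13 14 15 16
g(k):  0  0  0  0  0  1  1  1  1  1  2  2  2  0  0  0  0
So g(16) = 0.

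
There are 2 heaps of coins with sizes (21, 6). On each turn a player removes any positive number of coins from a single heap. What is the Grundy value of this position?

19

Nim-sum: 21 XOR 6 = 19.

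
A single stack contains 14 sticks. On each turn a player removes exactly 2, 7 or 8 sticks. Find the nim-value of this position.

Build the Grundy sequence with g(k) = mex{g(k−s) : s ∈ {2, 7, 8}, s ≤ k}:
k:     0  1  2  3  4  5  6  7  8  9 10 11 12 13 14
g(k):  0  0  1  1  0  0  1  1  2  2  0  3  1  2  0
So g(14) = 0.

0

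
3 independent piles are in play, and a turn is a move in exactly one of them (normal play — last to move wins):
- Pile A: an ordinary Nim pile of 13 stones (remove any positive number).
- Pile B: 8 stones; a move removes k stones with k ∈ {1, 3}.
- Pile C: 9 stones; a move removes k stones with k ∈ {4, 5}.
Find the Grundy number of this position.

Pile A is a plain Nim pile of size 13, so its Grundy value is 13.
Grundy values for pile B (subtraction set {1, 3}):
k:     0  1  2  3  4  5  6  7  8
g(k):  0  1  0  1  0  1  0  1  0
So g(8) = 0.
Build the Grundy sequence for pile C with g(k) = mex{g(k−s) : s ∈ {4, 5}, s ≤ k}:
g(0) = mex{} = 0
g(1) = mex{} = 0
g(2) = mex{} = 0
g(3) = mex{} = 0
g(4) = mex{0} = 1
g(5) = mex{0} = 1
g(6) = mex{0} = 1
g(7) = mex{0} = 1
g(8) = mex{0,1} = 2
g(9) = mex{1} = 0
So g(9) = 0.
The value of a disjunctive sum is the nim-sum of the parts.
Combined value = 13 ⊕ 0 ⊕ 0 = 13.

13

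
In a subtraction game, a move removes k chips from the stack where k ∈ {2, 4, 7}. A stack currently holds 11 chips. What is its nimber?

Build the Grundy sequence with g(k) = mex{g(k−s) : s ∈ {2, 4, 7}, s ≤ k}:
g(0) = mex{} = 0
g(1) = mex{} = 0
g(2) = mex{0} = 1
g(3) = mex{0} = 1
g(4) = mex{0,1} = 2
g(5) = mex{0,1} = 2
g(6) = mex{1,2} = 0
g(7) = mex{0,1,2} = 3
g(8) = mex{0,2} = 1
g(9) = mex{1,2,3} = 0
g(10) = mex{0,1} = 2
g(11) = mex{0,2,3} = 1
So g(11) = 1.

1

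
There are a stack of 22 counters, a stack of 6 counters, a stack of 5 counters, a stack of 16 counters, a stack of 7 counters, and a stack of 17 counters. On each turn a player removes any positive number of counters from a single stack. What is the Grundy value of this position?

19

Compute the nim-sum pairwise:
22 ⊕ 6 = 16
16 ⊕ 5 = 21
21 ⊕ 16 = 5
5 ⊕ 7 = 2
2 ⊕ 17 = 19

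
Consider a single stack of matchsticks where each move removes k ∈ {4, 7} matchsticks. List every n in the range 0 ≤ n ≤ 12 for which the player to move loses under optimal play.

0, 1, 2, 3, 11, 12

Grundy values for subtraction set {4, 7}:
k:     0  1  2  3  4  5  6  7  8  9 10 11 12
g(k):  0  0  0  0  1  1  1  1  2  2  2  0  0
The P-positions (g = 0) in 0..12 are 0, 1, 2, 3, 11, 12.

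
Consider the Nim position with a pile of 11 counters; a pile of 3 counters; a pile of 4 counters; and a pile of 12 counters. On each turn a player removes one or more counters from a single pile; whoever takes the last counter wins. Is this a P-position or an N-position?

P-position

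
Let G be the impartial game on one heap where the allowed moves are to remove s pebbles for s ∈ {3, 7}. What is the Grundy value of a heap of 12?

Build the Grundy sequence with g(k) = mex{g(k−s) : s ∈ {3, 7}, s ≤ k}:
g(0) = mex{} = 0
g(1) = mex{} = 0
g(2) = mex{} = 0
g(3) = mex{0} = 1
g(4) = mex{0} = 1
g(5) = mex{0} = 1
g(6) = mex{1} = 0
g(7) = mex{0,1} = 2
g(8) = mex{0,1} = 2
g(9) = mex{0} = 1
g(10) = mex{1,2} = 0
g(11) = mex{1,2} = 0
g(12) = mex{1} = 0
So g(12) = 0.

0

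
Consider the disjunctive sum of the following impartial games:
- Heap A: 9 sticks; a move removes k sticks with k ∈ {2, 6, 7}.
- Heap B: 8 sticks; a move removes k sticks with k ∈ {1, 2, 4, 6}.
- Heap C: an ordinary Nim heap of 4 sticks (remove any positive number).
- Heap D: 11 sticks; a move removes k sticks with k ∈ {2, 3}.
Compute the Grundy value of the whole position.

4

Build the Grundy sequence for heap A with g(k) = mex{g(k−s) : s ∈ {2, 6, 7}, s ≤ k}:
g(0) = mex{} = 0
g(1) = mex{} = 0
g(2) = mex{0} = 1
g(3) = mex{0} = 1
g(4) = mex{1} = 0
g(5) = mex{1} = 0
g(6) = mex{0} = 1
g(7) = mex{0} = 1
g(8) = mex{0,1} = 2
g(9) = mex{1} = 0
So g(9) = 0.
For heap B, compute g(0), g(1), … with moves {1, 2, 4, 6}:
g(0) = mex{} = 0
g(1) = mex{0} = 1
g(2) = mex{0,1} = 2
g(3) = mex{1,2} = 0
g(4) = mex{0,2} = 1
g(5) = mex{0,1} = 2
g(6) = mex{0,1,2} = 3
g(7) = mex{0,1,2,3} = 4
g(8) = mex{1,2,3,4} = 0
So g(8) = 0.
Heap C is a plain Nim heap of size 4, so its Grundy value is 4.
For heap D, compute g(0), g(1), … with moves {2, 3}:
k:     0  1  2  3  4  5  6  7  8  9 10 11
g(k):  0  0  1  1  2  0  0  1  1  2  0  0
So g(11) = 0.
By the Sprague-Grundy theorem, the Grundy value of a sum of independent games is the XOR of the component values.
Combined value = 0 ⊕ 0 ⊕ 4 ⊕ 0 = 4.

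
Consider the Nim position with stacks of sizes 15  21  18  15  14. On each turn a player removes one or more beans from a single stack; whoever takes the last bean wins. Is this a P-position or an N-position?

N-position

Nim-sum: 15 XOR 21 XOR 18 XOR 15 XOR 14 = 9.
The nim-sum is 9 ≠ 0, so this is an N-position: the player to move can win.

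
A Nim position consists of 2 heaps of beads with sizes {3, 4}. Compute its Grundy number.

Nim-sum: 3 XOR 4 = 7.

7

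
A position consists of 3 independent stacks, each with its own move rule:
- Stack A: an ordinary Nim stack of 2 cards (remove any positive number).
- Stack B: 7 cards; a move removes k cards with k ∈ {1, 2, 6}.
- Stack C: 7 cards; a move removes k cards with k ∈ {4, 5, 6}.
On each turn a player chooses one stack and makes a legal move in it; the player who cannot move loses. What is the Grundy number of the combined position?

Stack A is a plain Nim stack of size 2, so its Grundy value is 2.
For stack B, compute g(0), g(1), … with moves {1, 2, 6}:
g(0) = mex{} = 0
g(1) = mex{0} = 1
g(2) = mex{0,1} = 2
g(3) = mex{1,2} = 0
g(4) = mex{0,2} = 1
g(5) = mex{0,1} = 2
g(6) = mex{0,1,2} = 3
g(7) = mex{1,2,3} = 0
So g(7) = 0.
Grundy values for stack C (subtraction set {4, 5, 6}):
k:     0  1  2  3  4  5  6  7
g(k):  0  0  0  0  1  1  1  1
So g(7) = 1.
By the Sprague-Grundy theorem, the Grundy value of a sum of independent games is the XOR of the component values.
Combined value = 2 XOR 0 XOR 1 = 3.

3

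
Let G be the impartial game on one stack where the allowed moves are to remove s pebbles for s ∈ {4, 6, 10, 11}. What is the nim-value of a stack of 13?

Compute g(0), g(1), … for moves {4, 6, 10, 11}:
g(0) = mex{} = 0
g(1) = mex{} = 0
g(2) = mex{} = 0
g(3) = mex{} = 0
g(4) = mex{0} = 1
g(5) = mex{0} = 1
g(6) = mex{0} = 1
g(7) = mex{0} = 1
g(8) = mex{0,1} = 2
g(9) = mex{0,1} = 2
g(10) = mex{0,1} = 2
g(11) = mex{0,1} = 2
g(12) = mex{0,1,2} = 3
g(13) = mex{0,1,2} = 3
So g(13) = 3.

3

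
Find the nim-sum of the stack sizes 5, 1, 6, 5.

7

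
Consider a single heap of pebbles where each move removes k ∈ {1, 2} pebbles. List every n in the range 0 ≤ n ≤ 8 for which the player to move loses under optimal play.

0, 3, 6

Build the Grundy sequence with g(k) = mex{g(k−s) : s ∈ {1, 2}, s ≤ k}:
g(0) = mex{} = 0
g(1) = mex{0} = 1
g(2) = mex{0,1} = 2
g(3) = mex{1,2} = 0
g(4) = mex{0,2} = 1
g(5) = mex{0,1} = 2
g(6) = mex{1,2} = 0
g(7) = mex{0,2} = 1
g(8) = mex{0,1} = 2
The P-positions (g = 0) in 0..8 are 0, 3, 6.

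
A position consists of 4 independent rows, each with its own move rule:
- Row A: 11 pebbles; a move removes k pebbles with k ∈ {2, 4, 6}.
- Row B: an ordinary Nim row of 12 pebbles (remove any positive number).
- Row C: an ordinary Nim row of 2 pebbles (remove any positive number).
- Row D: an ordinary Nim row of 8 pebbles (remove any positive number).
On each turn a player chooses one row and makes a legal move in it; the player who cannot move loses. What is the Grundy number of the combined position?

For row A, compute g(0), g(1), … with moves {2, 4, 6}:
k:     0  1  2  3  4  5  6  7  8  9 10 11
g(k):  0  0  1  1  2  2  3  3  0  0  1  1
So g(11) = 1.
Row B is a plain Nim row of size 12, so its Grundy value is 12.
Row C is a plain Nim row of size 2, so its Grundy value is 2.
Row D is a plain Nim row of size 8, so its Grundy value is 8.
The value of a disjunctive sum is the nim-sum of the parts.
Combined value = 1 XOR 12 XOR 2 XOR 8 = 7.

7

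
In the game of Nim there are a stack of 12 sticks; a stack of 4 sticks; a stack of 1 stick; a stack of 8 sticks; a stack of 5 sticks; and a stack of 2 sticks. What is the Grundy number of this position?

Write each in binary and XOR column by column:
  1100  (12)
  0100  (4)
  0001  (1)
  1000  (8)
  0101  (5)
  0010  (2)
  ----
  0110  (6)

6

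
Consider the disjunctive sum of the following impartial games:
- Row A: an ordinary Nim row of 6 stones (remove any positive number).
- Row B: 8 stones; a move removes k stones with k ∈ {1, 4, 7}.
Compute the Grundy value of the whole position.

6

Row A is a plain Nim row of size 6, so its Grundy value is 6.
For row B, compute g(0), g(1), … with moves {1, 4, 7}:
k:     0  1  2  3  4  5  6  7  8
g(k):  0  1  0  1  2  0  1  2  0
So g(8) = 0.
By the Sprague-Grundy theorem, the Grundy value of a sum of independent games is the XOR of the component values.
Combined value = 6 ⊕ 0 = 6.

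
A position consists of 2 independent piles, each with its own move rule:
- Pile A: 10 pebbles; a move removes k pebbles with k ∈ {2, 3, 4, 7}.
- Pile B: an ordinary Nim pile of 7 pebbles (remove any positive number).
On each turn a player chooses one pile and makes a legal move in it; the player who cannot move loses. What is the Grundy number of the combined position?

Grundy values for pile A (subtraction set {2, 3, 4, 7}):
g(0) = mex{} = 0
g(1) = mex{} = 0
g(2) = mex{0} = 1
g(3) = mex{0} = 1
g(4) = mex{0,1} = 2
g(5) = mex{0,1} = 2
g(6) = mex{1,2} = 0
g(7) = mex{0,1,2} = 3
g(8) = mex{0,2} = 1
g(9) = mex{0,1,2,3} = 4
g(10) = mex{0,1,3} = 2
So g(10) = 2.
Pile B is a plain Nim pile of size 7, so its Grundy value is 7.
The value of a disjunctive sum is the nim-sum of the parts.
Combined value = 2 XOR 7 = 5.

5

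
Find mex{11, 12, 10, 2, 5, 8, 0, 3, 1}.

4

The values 0, 1, 2, 3 are all present; 4 is the first non-negative integer missing from the set.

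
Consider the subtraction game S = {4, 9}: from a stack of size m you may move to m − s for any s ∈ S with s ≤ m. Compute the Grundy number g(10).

2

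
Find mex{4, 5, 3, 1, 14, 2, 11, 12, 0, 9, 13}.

6

The values 0, 1, 2, 3, 4, 5 are all present; 6 is the first non-negative integer missing from the set.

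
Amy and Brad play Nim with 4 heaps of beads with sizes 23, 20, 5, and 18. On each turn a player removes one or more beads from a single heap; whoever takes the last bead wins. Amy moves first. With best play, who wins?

Compute the nim-sum pairwise:
23 XOR 20 = 3
3 XOR 5 = 6
6 XOR 18 = 20
The nim-sum is 20 ≠ 0, so this is an N-position: the player to move can win; Amy has a winning move.

Amy wins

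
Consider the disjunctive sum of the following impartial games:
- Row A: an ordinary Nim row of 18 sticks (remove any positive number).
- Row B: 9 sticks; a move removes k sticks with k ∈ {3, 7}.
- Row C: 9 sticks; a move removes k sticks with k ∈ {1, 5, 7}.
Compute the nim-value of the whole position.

18

Row A is a plain Nim row of size 18, so its Grundy value is 18.
For row B, compute g(0), g(1), … with moves {3, 7}:
g(0) = mex{} = 0
g(1) = mex{} = 0
g(2) = mex{} = 0
g(3) = mex{0} = 1
g(4) = mex{0} = 1
g(5) = mex{0} = 1
g(6) = mex{1} = 0
g(7) = mex{0,1} = 2
g(8) = mex{0,1} = 2
g(9) = mex{0} = 1
So g(9) = 1.
Grundy values for row C (subtraction set {1, 5, 7}):
k:     0  1  2  3  4  5  6  7  8  9
g(k):  0  1  0  1  0  1  0  1  0  1
So g(9) = 1.
The value of a disjunctive sum is the nim-sum of the parts.
Combined value = 18 ⊕ 1 ⊕ 1 = 18.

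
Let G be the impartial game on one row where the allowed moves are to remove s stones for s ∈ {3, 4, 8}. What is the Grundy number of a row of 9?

Build the Grundy sequence with g(k) = mex{g(k−s) : s ∈ {3, 4, 8}, s ≤ k}:
k:     0  1  2  3  4  5  6  7  8  9
g(k):  0  0  0  1  1  1  2  0  2  3
So g(9) = 3.

3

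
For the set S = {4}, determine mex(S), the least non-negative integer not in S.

0 is not in the set, so the mex is 0.

0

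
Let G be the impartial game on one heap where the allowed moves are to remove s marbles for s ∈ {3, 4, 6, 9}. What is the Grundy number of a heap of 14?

Grundy values for subtraction set {3, 4, 6, 9}:
g(0) = mex{} = 0
g(1) = mex{} = 0
g(2) = mex{} = 0
g(3) = mex{0} = 1
g(4) = mex{0} = 1
g(5) = mex{0} = 1
g(6) = mex{0,1} = 2
g(7) = mex{0,1} = 2
g(8) = mex{0,1} = 2
g(9) = mex{0,1,2} = 3
g(10) = mex{0,1,2} = 3
g(11) = mex{0,1,2} = 3
g(12) = mex{1,2,3} = 0
g(13) = mex{1,2,3} = 0
g(14) = mex{1,2,3} = 0
So g(14) = 0.

0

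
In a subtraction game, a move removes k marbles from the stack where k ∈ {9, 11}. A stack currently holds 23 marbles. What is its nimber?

0

Build the Grundy sequence with g(k) = mex{g(k−s) : s ∈ {9, 11}, s ≤ k}:
k:     0  1  2  3  4  5  6  7  8  9 10 11 12 13 14 15 16 17 18 19 20 21 22 23
g(k):  0  0  0  0  0  0  0  0  0  1  1  1  1  1  1  1  1  1  2  2  0  0  0  0
So g(23) = 0.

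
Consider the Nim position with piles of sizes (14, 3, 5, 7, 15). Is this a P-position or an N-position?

P-position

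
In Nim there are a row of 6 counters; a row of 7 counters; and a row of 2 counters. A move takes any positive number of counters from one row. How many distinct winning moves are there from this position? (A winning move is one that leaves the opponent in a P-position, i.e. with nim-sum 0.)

3

Bitwise XOR of the heap sizes:
  110  (6)
  111  (7)
  010  (2)
  ---
  011  (3)
The overall nim-sum is X = 3. A row of size p has a winning move iff p XOR X < p (reduce it to p XOR X).
  6: 6 XOR 3 = 5 < 6 — winning move (to 5).
  7: 7 XOR 3 = 4 < 7 — winning move (to 4).
  2: 2 XOR 3 = 1 < 2 — winning move (to 1).
That gives 3 winning moves.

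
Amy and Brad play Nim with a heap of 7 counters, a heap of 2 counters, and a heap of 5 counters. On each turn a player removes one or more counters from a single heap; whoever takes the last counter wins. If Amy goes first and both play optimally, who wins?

Write each in binary and XOR column by column:
  111  (7)
  010  (2)
  101  (5)
  ---
  000  (0)
The nim-sum is 0, so this is a P-position: the player to move is in a losing position under optimal play; Amy is about to move from it and so loses — Brad wins.

Brad wins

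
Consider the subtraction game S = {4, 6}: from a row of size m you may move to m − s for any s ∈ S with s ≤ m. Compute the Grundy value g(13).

Grundy values for subtraction set {4, 6}:
g(0) = mex{} = 0
g(1) = mex{} = 0
g(2) = mex{} = 0
g(3) = mex{} = 0
g(4) = mex{0} = 1
g(5) = mex{0} = 1
g(6) = mex{0} = 1
g(7) = mex{0} = 1
g(8) = mex{0,1} = 2
g(9) = mex{0,1} = 2
g(10) = mex{1} = 0
g(11) = mex{1} = 0
g(12) = mex{1,2} = 0
g(13) = mex{1,2} = 0
So g(13) = 0.

0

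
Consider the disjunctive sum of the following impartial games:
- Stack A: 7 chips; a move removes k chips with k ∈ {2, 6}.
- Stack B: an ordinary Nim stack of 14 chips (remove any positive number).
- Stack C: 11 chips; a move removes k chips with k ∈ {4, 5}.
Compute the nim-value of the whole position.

15

Build the Grundy sequence for stack A with g(k) = mex{g(k−s) : s ∈ {2, 6}, s ≤ k}:
g(0) = mex{} = 0
g(1) = mex{} = 0
g(2) = mex{0} = 1
g(3) = mex{0} = 1
g(4) = mex{1} = 0
g(5) = mex{1} = 0
g(6) = mex{0} = 1
g(7) = mex{0} = 1
So g(7) = 1.
Stack B is a plain Nim stack of size 14, so its Grundy value is 14.
Build the Grundy sequence for stack C with g(k) = mex{g(k−s) : s ∈ {4, 5}, s ≤ k}:
g(0) = mex{} = 0
g(1) = mex{} = 0
g(2) = mex{} = 0
g(3) = mex{} = 0
g(4) = mex{0} = 1
g(5) = mex{0} = 1
g(6) = mex{0} = 1
g(7) = mex{0} = 1
g(8) = mex{0,1} = 2
g(9) = mex{1} = 0
g(10) = mex{1} = 0
g(11) = mex{1} = 0
So g(11) = 0.
The value of a disjunctive sum is the nim-sum of the parts.
Combined value = 1 ⊕ 14 ⊕ 0 = 15.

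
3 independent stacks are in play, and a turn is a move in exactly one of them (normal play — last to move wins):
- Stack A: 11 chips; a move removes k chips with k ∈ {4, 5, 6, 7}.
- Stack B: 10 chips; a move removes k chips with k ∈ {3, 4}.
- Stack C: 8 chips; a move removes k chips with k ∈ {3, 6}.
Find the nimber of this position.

3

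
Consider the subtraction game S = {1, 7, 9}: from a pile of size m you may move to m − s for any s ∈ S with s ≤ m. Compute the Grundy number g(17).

1

Compute g(0), g(1), … for moves {1, 7, 9}:
k:     0  1  2  3  4  5  6  7  8  9 10 11 12 13 14 15 16 17
g(k):  0  1  0  1  0  1  0  1  0  1  0  1  0  1  0  1  0  1
So g(17) = 1.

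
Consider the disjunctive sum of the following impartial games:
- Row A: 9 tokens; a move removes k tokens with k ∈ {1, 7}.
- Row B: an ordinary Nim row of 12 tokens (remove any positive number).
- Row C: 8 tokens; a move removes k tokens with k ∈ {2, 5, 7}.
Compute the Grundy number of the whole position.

15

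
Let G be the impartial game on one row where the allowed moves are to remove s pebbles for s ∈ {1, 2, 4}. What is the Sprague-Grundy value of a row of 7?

1

Grundy values for subtraction set {1, 2, 4}:
k:     0  1  2  3  4  5  6  7
g(k):  0  1  2  0  1  2  0  1
So g(7) = 1.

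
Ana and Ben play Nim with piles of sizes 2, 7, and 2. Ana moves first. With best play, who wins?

Ana wins

Compute the nim-sum pairwise:
2 ⊕ 7 = 5
5 ⊕ 2 = 7
The nim-sum is 7 ≠ 0, so this is an N-position: the player to move can win; Ana has a winning move.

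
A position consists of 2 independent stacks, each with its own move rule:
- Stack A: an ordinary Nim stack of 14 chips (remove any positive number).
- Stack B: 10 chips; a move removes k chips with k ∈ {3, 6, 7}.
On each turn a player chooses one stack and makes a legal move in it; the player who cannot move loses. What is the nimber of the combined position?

14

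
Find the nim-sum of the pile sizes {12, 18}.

In binary:
  01100  (12)
  10010  (18)
  -----
  11110  (30)

30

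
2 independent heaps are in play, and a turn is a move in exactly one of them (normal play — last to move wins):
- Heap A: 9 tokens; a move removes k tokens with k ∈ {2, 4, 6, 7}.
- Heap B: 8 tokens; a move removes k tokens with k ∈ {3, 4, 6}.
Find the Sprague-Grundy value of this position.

2

For heap A, compute g(0), g(1), … with moves {2, 4, 6, 7}:
k:     0  1  2  3  4  5  6  7  8  9
g(k):  0  0  1  1  2  2  3  3  4  0
So g(9) = 0.
Build the Grundy sequence for heap B with g(k) = mex{g(k−s) : s ∈ {3, 4, 6}, s ≤ k}:
k:     0  1  2  3  4  5  6  7  8
g(k):  0  0  0  1  1  1  2  2  2
So g(8) = 2.
The value of a disjunctive sum is the nim-sum of the parts.
Combined value = 0 ⊕ 2 = 2.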